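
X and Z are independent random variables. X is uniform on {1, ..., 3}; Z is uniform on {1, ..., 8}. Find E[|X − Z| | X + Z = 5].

P(X + Z = 5) = 1/8.
Summing |X−Z|·P(x,y) over outcomes with X + Z = 5 gives 5/24.
E[|X − Z| | X + Z = 5] = (5/24) / (1/8) = 5/3.

5/3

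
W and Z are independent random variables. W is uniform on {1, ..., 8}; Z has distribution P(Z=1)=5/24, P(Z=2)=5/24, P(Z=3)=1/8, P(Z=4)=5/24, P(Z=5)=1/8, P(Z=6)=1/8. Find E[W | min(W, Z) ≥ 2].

P(min(W, Z) ≥ 2) = 133/192.
Summing W·P(x,y) over outcomes with min(W, Z) ≥ 2 gives 665/192.
E[W | min(W, Z) ≥ 2] = (665/192) / (133/192) = 5.

5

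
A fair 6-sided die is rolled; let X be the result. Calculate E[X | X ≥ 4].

5

Given X ≥ 4, X is equally likely to be any of {4, 5, 6}.
E[X | X ≥ 4] = (4 + 5 + 6) / 3 = 5.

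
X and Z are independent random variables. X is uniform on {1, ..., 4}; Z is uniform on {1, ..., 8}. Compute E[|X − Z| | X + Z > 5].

35/11

P(X + Z > 5) = 11/16.
Summing |X−Z|·P(x,y) over outcomes with X + Z > 5 gives 35/16.
E[|X − Z| | X + Z > 5] = (35/16) / (11/16) = 35/11.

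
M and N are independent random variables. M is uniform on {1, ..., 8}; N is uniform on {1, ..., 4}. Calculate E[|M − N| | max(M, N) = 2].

Outcomes with max(M, N) = 2: (1,2), (2,1), (2,2), each with probability 1/32.
E[|M − N| | max(M, N) = 2] = (1 + 1 + 0) / 3 = 2/3.

2/3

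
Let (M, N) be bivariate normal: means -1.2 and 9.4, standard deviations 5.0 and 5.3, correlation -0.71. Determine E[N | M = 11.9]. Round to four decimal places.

For a bivariate normal, E[N | M=x] = μ_N + ρ·(σ_N/σ_M)·(x − μ_M).
E[N | M=11.9] = 9.4 + (-0.71)·(5.3/5.0)·(11.9 − (-1.2)) = 9.4 + (-0.7526)·(13.1) = -0.4591.

-0.4591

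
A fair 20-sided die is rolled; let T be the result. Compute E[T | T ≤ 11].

Given T ≤ 11, T is equally likely to be any of {1, 2, 3, 4, 5, 6, 7, 8, 9, 10, 11}.
E[T | T ≤ 11] = (1 + 2 + 3 + 4 + 5 + 6 + 7 + 8 + 9 + 10 + 11) / 11 = 6.

6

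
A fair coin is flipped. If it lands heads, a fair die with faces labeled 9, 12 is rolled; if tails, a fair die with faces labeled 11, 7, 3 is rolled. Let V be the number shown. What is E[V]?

E[V | heads] = (9+12)/2 = 21/2.
E[V | tails] = (11+7+3)/3 = 7.
E[V] = (1/2)·(21/2) + (1/2)·(7) = 35/4.

35/4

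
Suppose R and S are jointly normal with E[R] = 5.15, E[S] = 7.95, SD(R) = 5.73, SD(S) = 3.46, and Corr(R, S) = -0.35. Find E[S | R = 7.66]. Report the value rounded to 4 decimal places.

The regression of S on R has slope ρ·σ_S/σ_R and passes through (μ_R, μ_S).
E[S | R=7.66] = 7.95 + (-0.35)·(3.46/5.73)·(7.66 − (5.15)) = 7.95 + (-0.21134)·(2.51) = 7.4195.

7.4195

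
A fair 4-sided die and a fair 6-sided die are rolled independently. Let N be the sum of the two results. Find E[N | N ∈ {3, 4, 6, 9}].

P(N ∈ {3, 4, 6, 9}) = 11/24.
Σ over the event: 3·1/12 + 4·1/8 + 6·1/6 + 9·1/12 = 5/2.
E[N | N ∈ {3, 4, 6, 9}] = (5/2) / (11/24) = 60/11.

60/11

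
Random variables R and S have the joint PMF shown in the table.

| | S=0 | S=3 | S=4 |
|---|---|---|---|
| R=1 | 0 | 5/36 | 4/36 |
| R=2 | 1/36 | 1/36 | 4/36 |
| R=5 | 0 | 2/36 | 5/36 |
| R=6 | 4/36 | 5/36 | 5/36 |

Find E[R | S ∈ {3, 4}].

114/31

P(S ∈ {3, 4}) = 31/36.
Σ R·P over the event = 1·(5/36) + 1·(4/36) + 2·(1/36) + 2·(4/36) + 5·(2/36) + 5·(5/36) + 6·(5/36) + 6·(5/36) = 19/6.
E[R | S ∈ {3, 4}] = (19/6) / (31/36) = 114/31.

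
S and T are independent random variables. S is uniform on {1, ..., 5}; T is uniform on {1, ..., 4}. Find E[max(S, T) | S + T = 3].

2

Outcomes with S + T = 3: (1,2), (2,1), each with probability 1/20.
E[max(S, T) | S + T = 3] = (2 + 2) / 2 = 2.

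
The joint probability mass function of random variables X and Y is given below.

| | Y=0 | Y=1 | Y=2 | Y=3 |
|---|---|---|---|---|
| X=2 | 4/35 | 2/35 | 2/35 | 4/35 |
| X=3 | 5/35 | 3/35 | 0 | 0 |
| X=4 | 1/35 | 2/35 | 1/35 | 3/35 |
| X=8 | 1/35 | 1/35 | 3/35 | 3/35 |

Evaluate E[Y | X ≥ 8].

2

P(X ≥ 8) = 8/35.
Summing Y·P(X=x,Y=y) over the conditioning event gives 16/35.
E[Y | X ≥ 8] = (16/35) / (8/35) = 2.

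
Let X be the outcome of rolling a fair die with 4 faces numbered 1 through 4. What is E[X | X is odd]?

Given X is odd, X is equally likely to be any of {1, 3}.
E[X | X is odd] = (1 + 3) / 2 = 2.

2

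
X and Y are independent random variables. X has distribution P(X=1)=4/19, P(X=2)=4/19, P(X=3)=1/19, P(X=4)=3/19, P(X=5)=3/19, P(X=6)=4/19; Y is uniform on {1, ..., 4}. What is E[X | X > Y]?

206/43

P(X > Y) = 43/76.
Summing X·P(x,y) over outcomes with X > Y gives 103/38.
E[X | X > Y] = (103/38) / (43/76) = 206/43.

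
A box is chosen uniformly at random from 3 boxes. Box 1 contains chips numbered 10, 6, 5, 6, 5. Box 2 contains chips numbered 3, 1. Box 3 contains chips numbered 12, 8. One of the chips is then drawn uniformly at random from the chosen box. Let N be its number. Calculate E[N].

E[N | box 1] = (10+6+5+6+5)/5 = 32/5.
E[N | box 2] = (3+1)/2 = 2.
E[N | box 3] = (12+8)/2 = 10.
E[N] = (1/3)·(32/5) + (1/3)·(2) + (1/3)·(10) = 92/15.

92/15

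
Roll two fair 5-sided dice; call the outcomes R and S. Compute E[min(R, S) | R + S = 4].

Outcomes with R + S = 4: (1,3), (2,2), (3,1), each with probability 1/25.
E[min(R, S) | R + S = 4] = (1 + 2 + 1) / 3 = 4/3.

4/3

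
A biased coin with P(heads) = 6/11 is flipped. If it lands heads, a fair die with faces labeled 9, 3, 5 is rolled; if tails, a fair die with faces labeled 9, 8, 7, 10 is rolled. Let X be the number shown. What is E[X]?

153/22

E[X | heads] = (9+3+5)/3 = 17/3.
E[X | tails] = (9+8+7+10)/4 = 17/2.
By the law of total expectation,
E[X] = (6/11)·(17/3) + (5/11)·(17/2) = 153/22.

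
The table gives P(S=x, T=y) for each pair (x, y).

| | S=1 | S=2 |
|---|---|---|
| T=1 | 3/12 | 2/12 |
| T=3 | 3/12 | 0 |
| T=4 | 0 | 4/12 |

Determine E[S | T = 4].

P(T = 4) = 1/3.
Σ S·P over the event = 2·(4/12) = 2/3.
E[S | T = 4] = (2/3) / (1/3) = 2.

2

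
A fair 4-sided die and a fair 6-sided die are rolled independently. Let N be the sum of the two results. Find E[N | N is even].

6

P(N is even) = 1/2.
Σ over the event: 2·1/24 + 4·1/8 + 6·1/6 + 8·1/8 + 10·1/24 = 3.
E[N | N is even] = (3) / (1/2) = 6.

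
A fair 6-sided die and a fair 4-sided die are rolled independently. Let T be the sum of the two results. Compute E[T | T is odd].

6

P(T is odd) = 1/2.
Σ over the event: 3·1/12 + 5·1/6 + 7·1/6 + 9·1/12 = 3.
E[T | T is odd] = (3) / (1/2) = 6.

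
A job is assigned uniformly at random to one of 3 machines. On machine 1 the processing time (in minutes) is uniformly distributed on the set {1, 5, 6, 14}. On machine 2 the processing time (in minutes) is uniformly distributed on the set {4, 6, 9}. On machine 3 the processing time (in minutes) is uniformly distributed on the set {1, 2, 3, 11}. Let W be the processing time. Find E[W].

205/36

E[W | machine 1] = (1+5+6+14)/4 = 13/2.
E[W | machine 2] = (4+6+9)/3 = 19/3.
E[W | machine 3] = (1+2+3+11)/4 = 17/4.
E[W] = (1/3)·(13/2) + (1/3)·(19/3) + (1/3)·(17/4) = 205/36.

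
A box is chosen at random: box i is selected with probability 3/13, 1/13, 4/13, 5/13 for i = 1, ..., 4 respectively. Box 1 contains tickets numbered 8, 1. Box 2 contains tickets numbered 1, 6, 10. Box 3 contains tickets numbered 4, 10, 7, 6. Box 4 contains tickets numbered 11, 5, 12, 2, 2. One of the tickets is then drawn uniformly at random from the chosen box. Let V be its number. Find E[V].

E[V | box 1] = (8+1)/2 = 9/2.
E[V | box 2] = (1+6+10)/3 = 17/3.
E[V | box 3] = (4+10+7+6)/4 = 27/4.
E[V | box 4] = (11+5+12+2+2)/5 = 32/5.
By the law of total expectation,
E[V] = (3/13)·(9/2) + (1/13)·(17/3) + (4/13)·(27/4) + (5/13)·(32/5) = 469/78.

469/78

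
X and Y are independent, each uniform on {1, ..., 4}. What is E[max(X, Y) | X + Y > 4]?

P(X + Y > 4) = 5/8.
Summing max(X,Y)·P(x,y) over outcomes with X + Y > 4 gives 37/16.
E[max(X, Y) | X + Y > 4] = (37/16) / (5/8) = 37/10.

37/10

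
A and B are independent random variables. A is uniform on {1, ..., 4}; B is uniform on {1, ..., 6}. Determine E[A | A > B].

10/3

Outcomes with A > B: (2,1), (3,1), (3,2), (4,1), (4,2), (4,3), each with probability 1/24.
E[A | A > B] = (2 + 3 + 3 + 4 + 4 + 4) / 6 = 10/3.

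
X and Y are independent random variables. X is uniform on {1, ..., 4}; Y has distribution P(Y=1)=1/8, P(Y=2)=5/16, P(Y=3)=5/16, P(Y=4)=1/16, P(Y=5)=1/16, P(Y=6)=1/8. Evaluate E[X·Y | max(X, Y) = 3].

63/11

P(max(X, Y) = 3) = 11/32.
Summing XY·P(x,y) over outcomes with max(X, Y) = 3 gives 63/32.
E[X·Y | max(X, Y) = 3] = (63/32) / (11/32) = 63/11.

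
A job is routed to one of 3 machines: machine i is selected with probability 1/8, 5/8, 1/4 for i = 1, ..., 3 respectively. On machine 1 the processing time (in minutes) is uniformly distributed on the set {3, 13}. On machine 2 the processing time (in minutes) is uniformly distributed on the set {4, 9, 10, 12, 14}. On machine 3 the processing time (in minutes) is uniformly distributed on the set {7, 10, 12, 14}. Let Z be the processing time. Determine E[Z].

157/16

E[Z | machine 1] = (3+13)/2 = 8.
E[Z | machine 2] = (4+9+10+12+14)/5 = 49/5.
E[Z | machine 3] = (7+10+12+14)/4 = 43/4.
E[Z] = (1/8)·(8) + (5/8)·(49/5) + (1/4)·(43/4) = 157/16.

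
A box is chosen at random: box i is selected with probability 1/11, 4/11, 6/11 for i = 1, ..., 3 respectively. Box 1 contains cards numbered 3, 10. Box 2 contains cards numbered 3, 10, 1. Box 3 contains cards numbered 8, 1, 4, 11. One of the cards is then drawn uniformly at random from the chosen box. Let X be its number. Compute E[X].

E[X | box 1] = (3+10)/2 = 13/2.
E[X | box 2] = (3+10+1)/3 = 14/3.
E[X | box 3] = (8+1+4+11)/4 = 6.
By the law of total expectation,
E[X] = (1/11)·(13/2) + (4/11)·(14/3) + (6/11)·(6) = 367/66.

367/66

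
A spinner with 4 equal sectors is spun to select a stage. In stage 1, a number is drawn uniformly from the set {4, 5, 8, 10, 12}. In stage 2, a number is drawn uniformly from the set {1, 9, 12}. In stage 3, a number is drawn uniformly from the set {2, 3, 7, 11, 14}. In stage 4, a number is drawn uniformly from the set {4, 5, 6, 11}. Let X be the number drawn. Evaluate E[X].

871/120

E[X | stage 1] = (4+5+8+10+12)/5 = 39/5.
E[X | stage 2] = (1+9+12)/3 = 22/3.
E[X | stage 3] = (2+3+7+11+14)/5 = 37/5.
E[X | stage 4] = (4+5+6+11)/4 = 13/2.
E[X] = (1/4)·(39/5) + (1/4)·(22/3) + (1/4)·(37/5) + (1/4)·(13/2) = 871/120.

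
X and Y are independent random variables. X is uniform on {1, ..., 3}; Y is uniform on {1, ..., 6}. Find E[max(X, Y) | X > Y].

P(X > Y) = 1/6.
Summing max(X,Y)·P(x,y) over outcomes with X > Y gives 4/9.
E[max(X, Y) | X > Y] = (4/9) / (1/6) = 8/3.

8/3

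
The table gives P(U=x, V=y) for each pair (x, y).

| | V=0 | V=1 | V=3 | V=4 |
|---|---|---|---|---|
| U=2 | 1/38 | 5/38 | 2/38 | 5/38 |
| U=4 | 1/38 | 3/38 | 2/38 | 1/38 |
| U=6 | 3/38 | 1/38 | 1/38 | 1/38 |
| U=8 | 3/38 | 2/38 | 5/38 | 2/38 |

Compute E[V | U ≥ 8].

P(U ≥ 8) = 6/19.
Summing V·P(U=x,V=y) over the conditioning event gives 25/38.
E[V | U ≥ 8] = (25/38) / (6/19) = 25/12.

25/12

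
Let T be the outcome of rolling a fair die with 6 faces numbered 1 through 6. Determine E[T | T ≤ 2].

Given T ≤ 2, T is equally likely to be any of {1, 2}.
E[T | T ≤ 2] = (1 + 2) / 2 = 3/2.

3/2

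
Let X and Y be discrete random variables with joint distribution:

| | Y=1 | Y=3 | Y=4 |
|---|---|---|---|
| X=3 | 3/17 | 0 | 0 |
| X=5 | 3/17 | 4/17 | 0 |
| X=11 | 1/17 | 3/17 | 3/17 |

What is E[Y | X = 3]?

1

P(X = 3) = 3/17.
Σ Y·P over the event = 1·(3/17) = 3/17.
E[Y | X = 3] = (3/17) / (3/17) = 1.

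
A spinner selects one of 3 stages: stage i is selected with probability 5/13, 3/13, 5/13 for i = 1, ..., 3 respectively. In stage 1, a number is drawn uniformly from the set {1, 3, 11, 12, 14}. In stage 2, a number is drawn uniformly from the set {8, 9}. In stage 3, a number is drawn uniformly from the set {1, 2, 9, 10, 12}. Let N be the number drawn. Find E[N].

201/26

E[N | stage 1] = (1+3+11+12+14)/5 = 41/5.
E[N | stage 2] = (8+9)/2 = 17/2.
E[N | stage 3] = (1+2+9+10+12)/5 = 34/5.
By the law of total expectation,
E[N] = (5/13)·(41/5) + (3/13)·(17/2) + (5/13)·(34/5) = 201/26.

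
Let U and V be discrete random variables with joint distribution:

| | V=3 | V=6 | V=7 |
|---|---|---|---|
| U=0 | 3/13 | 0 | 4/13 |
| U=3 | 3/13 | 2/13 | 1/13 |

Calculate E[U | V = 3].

P(V = 3) = 6/13.
Σ U·P over the event = 0·(3/13) + 3·(3/13) = 9/13.
E[U | V = 3] = (9/13) / (6/13) = 3/2.

3/2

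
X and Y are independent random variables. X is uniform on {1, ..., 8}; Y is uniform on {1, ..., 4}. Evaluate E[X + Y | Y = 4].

Outcomes with Y = 4: (1,4), (2,4), (3,4), (4,4), (5,4), (6,4), (7,4), (8,4), each with probability 1/32.
E[X + Y | Y = 4] = (5 + 6 + 7 + 8 + 9 + 10 + 11 + 12) / 8 = 17/2.

17/2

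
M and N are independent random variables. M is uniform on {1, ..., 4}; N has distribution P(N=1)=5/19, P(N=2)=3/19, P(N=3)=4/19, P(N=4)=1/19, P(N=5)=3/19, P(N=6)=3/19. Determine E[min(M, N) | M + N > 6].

P(M + N > 6) = 27/76.
Summing min(M,N)·P(x,y) over outcomes with M + N > 6 gives 1.
E[min(M, N) | M + N > 6] = (1) / (27/76) = 76/27.

76/27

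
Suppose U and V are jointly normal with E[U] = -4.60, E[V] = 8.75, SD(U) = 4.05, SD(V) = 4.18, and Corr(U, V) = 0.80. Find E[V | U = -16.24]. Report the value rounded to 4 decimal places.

The regression of V on U has slope ρ·σ_V/σ_U and passes through (μ_U, μ_V).
E[V | U=-16.24] = 8.75 + (0.80)·(4.18/4.05)·(-16.24 − (-4.60)) = 8.75 + (0.82568)·(-11.64) = -0.8609.

-0.8609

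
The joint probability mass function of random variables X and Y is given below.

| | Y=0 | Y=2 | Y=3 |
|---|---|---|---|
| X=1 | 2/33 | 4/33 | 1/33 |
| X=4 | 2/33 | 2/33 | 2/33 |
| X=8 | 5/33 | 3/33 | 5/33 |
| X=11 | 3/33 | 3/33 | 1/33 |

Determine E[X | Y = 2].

23/4

P(Y = 2) = 4/11.
Σ X·P over the event = 1·(4/33) + 4·(2/33) + 8·(3/33) + 11·(3/33) = 23/11.
E[X | Y = 2] = (23/11) / (4/11) = 23/4.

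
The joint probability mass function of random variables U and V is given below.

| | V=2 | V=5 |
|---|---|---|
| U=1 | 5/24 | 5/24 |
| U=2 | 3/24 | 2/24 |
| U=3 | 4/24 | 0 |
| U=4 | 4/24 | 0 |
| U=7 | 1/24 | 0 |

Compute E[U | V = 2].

P(V = 2) = 17/24.
Summing U·P(U=x,V=y) over the conditioning event gives 23/12.
E[U | V = 2] = (23/12) / (17/24) = 46/17.

46/17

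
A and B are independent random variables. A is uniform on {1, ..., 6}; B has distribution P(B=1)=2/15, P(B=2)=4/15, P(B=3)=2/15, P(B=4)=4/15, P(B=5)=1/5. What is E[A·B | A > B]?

540/43

P(A > B) = 43/90.
Summing AB·P(x,y) over outcomes with A > B gives 6.
E[A·B | A > B] = (6) / (43/90) = 540/43.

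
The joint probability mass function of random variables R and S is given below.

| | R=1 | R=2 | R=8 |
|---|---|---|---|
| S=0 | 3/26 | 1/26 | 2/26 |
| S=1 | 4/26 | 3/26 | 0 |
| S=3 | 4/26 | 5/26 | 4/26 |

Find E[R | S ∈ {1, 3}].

P(S ∈ {1, 3}) = 10/13.
Σ R·P over the event = 1·(4/26) + 1·(4/26) + 2·(3/26) + 2·(5/26) + 8·(4/26) = 28/13.
E[R | S ∈ {1, 3}] = (28/13) / (10/13) = 14/5.

14/5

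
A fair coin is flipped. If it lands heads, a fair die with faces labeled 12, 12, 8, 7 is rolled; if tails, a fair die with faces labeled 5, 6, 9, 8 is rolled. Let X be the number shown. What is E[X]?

67/8

E[X | heads] = (12+12+8+7)/4 = 39/4.
E[X | tails] = (5+6+9+8)/4 = 7.
E[X] = (1/2)·(39/4) + (1/2)·(7) = 67/8.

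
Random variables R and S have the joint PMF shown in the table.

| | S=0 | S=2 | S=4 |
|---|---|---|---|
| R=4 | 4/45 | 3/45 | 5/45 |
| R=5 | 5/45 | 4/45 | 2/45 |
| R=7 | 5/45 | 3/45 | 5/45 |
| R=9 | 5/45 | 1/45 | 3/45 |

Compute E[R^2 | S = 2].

376/11

P(S = 2) = 11/45.
Σ R^2·P over the event = 16·(3/45) + 25·(4/45) + 49·(3/45) + 81·(1/45) = 376/45.
E[R^2 | S = 2] = (376/45) / (11/45) = 376/11.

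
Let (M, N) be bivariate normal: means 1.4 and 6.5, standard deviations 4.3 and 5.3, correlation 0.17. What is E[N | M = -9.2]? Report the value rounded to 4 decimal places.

4.2789

The regression of N on M has slope ρ·σ_N/σ_M and passes through (μ_M, μ_N).
E[N | M=-9.2] = 6.5 + (0.17)·(5.3/4.3)·(-9.2 − (1.4)) = 6.5 + (0.209535)·(-10.6) = 4.2789.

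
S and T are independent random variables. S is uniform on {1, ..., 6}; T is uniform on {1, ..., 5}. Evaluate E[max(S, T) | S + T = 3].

2

Outcomes with S + T = 3: (1,2), (2,1), each with probability 1/30.
E[max(S, T) | S + T = 3] = (2 + 2) / 2 = 2.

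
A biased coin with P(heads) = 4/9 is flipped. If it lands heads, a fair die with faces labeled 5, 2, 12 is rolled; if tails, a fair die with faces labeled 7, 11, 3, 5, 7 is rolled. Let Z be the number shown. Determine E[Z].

175/27

E[Z | heads] = (5+2+12)/3 = 19/3.
E[Z | tails] = (7+11+3+5+7)/5 = 33/5.
E[Z] = (4/9)·(19/3) + (5/9)·(33/5) = 175/27.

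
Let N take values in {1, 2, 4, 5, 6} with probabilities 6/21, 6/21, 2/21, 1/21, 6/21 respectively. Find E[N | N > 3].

P(N > 3) = 3/7.
Σ over the event: 4·2/21 + 5·1/21 + 6·2/7 = 7/3.
E[N | N > 3] = (7/3) / (3/7) = 49/9.

49/9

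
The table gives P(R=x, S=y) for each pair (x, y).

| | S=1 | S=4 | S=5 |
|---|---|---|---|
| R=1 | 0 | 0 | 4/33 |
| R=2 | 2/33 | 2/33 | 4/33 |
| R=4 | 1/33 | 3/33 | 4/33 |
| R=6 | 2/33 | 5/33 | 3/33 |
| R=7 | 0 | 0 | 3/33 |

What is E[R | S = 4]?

23/5

P(S = 4) = 10/33.
Summing R·P(R=x,S=y) over the conditioning event gives 46/33.
E[R | S = 4] = (46/33) / (10/33) = 23/5.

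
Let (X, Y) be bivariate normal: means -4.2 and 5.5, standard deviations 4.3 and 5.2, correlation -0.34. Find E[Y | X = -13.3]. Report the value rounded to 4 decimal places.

For a bivariate normal, E[Y | X=x] = μ_Y + ρ·(σ_Y/σ_X)·(x − μ_X).
E[Y | X=-13.3] = 5.5 + (-0.34)·(5.2/4.3)·(-13.3 − (-4.2)) = 5.5 + (-0.41116)·(-9.1) = 9.2416.

9.2416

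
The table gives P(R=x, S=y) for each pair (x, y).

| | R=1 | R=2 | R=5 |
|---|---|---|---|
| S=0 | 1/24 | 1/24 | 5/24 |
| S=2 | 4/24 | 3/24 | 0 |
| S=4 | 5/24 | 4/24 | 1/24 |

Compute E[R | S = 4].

9/5

P(S = 4) = 5/12.
Σ R·P over the event = 1·(5/24) + 2·(4/24) + 5·(1/24) = 3/4.
E[R | S = 4] = (3/4) / (5/12) = 9/5.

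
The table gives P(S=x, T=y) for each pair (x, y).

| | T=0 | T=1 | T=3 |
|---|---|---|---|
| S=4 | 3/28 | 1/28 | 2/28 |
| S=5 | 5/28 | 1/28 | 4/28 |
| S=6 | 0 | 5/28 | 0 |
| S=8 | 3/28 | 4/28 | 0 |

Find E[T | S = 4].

P(S = 4) = 3/14.
Σ T·P over the event = 0·(3/28) + 1·(1/28) + 3·(2/28) = 1/4.
E[T | S = 4] = (1/4) / (3/14) = 7/6.

7/6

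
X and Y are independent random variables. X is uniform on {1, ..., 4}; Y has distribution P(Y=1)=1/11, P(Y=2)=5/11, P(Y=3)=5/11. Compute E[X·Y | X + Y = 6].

17/2

P(X + Y = 6) = 5/22.
Summing XY·P(x,y) over outcomes with X + Y = 6 gives 85/44.
E[X·Y | X + Y = 6] = (85/44) / (5/22) = 17/2.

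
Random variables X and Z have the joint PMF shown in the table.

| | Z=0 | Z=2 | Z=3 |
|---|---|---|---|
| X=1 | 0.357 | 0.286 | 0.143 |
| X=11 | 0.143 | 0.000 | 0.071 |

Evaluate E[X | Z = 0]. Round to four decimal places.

P(Z = 0) = 0.500.
Σ X·P over the event = 1·(0.357) + 11·(0.143) = 1.930.
E[X | Z = 0] = (1.930) / (0.500) = 3.8600.

3.8600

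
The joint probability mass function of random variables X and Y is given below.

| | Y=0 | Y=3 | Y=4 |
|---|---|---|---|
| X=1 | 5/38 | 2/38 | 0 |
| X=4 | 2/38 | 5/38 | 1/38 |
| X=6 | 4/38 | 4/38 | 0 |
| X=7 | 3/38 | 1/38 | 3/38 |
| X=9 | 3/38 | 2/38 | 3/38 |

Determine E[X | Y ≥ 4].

P(Y ≥ 4) = 7/38.
Σ X·P over the event = 4·(1/38) + 7·(3/38) + 9·(3/38) = 26/19.
E[X | Y ≥ 4] = (26/19) / (7/38) = 52/7.

52/7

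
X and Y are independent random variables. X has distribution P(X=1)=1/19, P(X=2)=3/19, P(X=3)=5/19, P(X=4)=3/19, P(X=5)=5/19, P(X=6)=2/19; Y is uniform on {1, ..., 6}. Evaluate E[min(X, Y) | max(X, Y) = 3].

37/19

P(max(X, Y) = 3) = 1/6.
Summing min(X,Y)·P(x,y) over outcomes with max(X, Y) = 3 gives 37/114.
E[min(X, Y) | max(X, Y) = 3] = (37/114) / (1/6) = 37/19.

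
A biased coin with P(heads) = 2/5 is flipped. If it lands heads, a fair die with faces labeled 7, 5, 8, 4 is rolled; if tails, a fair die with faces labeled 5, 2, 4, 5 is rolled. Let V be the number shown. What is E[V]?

E[V | heads] = (7+5+8+4)/4 = 6.
E[V | tails] = (5+2+4+5)/4 = 4.
E[V] = (2/5)·(6) + (3/5)·(4) = 24/5.

24/5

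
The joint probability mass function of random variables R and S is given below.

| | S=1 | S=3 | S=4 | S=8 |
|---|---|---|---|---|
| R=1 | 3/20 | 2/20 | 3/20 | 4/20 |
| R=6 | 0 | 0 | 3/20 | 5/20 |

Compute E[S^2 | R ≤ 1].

P(R ≤ 1) = 3/5.
Summing S^2·P(R=x,S=y) over the conditioning event gives 65/4.
E[S^2 | R ≤ 1] = (65/4) / (3/5) = 325/12.

325/12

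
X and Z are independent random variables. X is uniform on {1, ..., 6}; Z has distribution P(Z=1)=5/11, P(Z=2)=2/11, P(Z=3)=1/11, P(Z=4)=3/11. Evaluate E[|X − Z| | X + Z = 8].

5/3

P(X + Z = 8) = 1/11.
Summing |X−Z|·P(x,y) over outcomes with X + Z = 8 gives 5/33.
E[|X − Z| | X + Z = 8] = (5/33) / (1/11) = 5/3.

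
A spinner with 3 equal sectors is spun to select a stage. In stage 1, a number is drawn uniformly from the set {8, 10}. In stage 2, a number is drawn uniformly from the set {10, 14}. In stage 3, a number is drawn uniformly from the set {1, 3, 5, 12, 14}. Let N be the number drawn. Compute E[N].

E[N | stage 1] = (8+10)/2 = 9.
E[N | stage 2] = (10+14)/2 = 12.
E[N | stage 3] = (1+3+5+12+14)/5 = 7.
E[N] = (1/3)·(9) + (1/3)·(12) + (1/3)·(7) = 28/3.

28/3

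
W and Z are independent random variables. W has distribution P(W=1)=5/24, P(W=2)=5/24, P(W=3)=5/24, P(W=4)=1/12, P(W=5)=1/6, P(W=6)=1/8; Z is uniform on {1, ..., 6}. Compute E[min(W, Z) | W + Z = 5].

27/17

P(W + Z = 5) = 17/144.
Summing min(W,Z)·P(x,y) over outcomes with W + Z = 5 gives 3/16.
E[min(W, Z) | W + Z = 5] = (3/16) / (17/144) = 27/17.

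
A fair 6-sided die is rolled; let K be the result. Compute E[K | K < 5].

5/2

Given K < 5, K is equally likely to be any of {1, 2, 3, 4}.
E[K | K < 5] = (1 + 2 + 3 + 4) / 4 = 5/2.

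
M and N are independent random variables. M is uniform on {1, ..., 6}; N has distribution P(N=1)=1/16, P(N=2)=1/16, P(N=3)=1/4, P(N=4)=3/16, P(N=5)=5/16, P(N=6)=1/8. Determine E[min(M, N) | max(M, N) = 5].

3

P(max(M, N) = 5) = 17/48.
Summing min(M,N)·P(x,y) over outcomes with max(M, N) = 5 gives 17/16.
E[min(M, N) | max(M, N) = 5] = (17/16) / (17/48) = 3.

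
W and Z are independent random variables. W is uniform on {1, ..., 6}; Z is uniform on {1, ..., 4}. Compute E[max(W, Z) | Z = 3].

4

Outcomes with Z = 3: (1,3), (2,3), (3,3), (4,3), (5,3), (6,3), each with probability 1/24.
E[max(W, Z) | Z = 3] = (3 + 3 + 3 + 4 + 5 + 6) / 6 = 4.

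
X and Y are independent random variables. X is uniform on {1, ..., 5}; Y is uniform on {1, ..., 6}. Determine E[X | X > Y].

4

Outcomes with X > Y: (2,1), (3,1), (3,2), (4,1), (4,2), (4,3), (5,1), (5,2), (5,3), (5,4), each with probability 1/30.
E[X | X > Y] = (2 + 3 + 3 + 4 + 4 + 4 + 5 + 5 + 5 + 5) / 10 = 4.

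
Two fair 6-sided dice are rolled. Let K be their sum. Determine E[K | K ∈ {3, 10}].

P(K ∈ {3, 10}) = 5/36.
Σ over the event: 3·1/18 + 10·1/12 = 1.
E[K | K ∈ {3, 10}] = (1) / (5/36) = 36/5.

36/5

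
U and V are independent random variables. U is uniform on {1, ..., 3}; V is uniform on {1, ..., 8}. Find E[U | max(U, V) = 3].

Outcomes with max(U, V) = 3: (1,3), (2,3), (3,1), (3,2), (3,3), each with probability 1/24.
E[U | max(U, V) = 3] = (1 + 2 + 3 + 3 + 3) / 5 = 12/5.

12/5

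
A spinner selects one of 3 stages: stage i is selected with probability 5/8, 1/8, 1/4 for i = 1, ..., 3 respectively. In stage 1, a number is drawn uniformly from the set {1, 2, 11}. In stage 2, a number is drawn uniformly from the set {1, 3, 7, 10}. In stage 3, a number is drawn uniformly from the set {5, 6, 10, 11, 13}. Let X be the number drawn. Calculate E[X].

559/96

E[X | stage 1] = (1+2+11)/3 = 14/3.
E[X | stage 2] = (1+3+7+10)/4 = 21/4.
E[X | stage 3] = (5+6+10+11+13)/5 = 9.
By the law of total expectation,
E[X] = (5/8)·(14/3) + (1/8)·(21/4) + (1/4)·(9) = 559/96.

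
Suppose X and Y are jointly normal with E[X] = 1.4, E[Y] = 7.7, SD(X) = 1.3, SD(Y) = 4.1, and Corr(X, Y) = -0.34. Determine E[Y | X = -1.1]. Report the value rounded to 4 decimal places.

E[Y | X=x] = μ_Y + ρ(σ_Y/σ_X)(x − μ_X) for jointly normal variables.
E[Y | X=-1.1] = 7.7 + (-0.34)·(4.1/1.3)·(-1.1 − (1.4)) = 7.7 + (-1.0723)·(-2.5) = 10.3808.

10.3808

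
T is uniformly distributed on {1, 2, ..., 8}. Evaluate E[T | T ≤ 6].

Given T ≤ 6, T is equally likely to be any of {1, 2, 3, 4, 5, 6}.
E[T | T ≤ 6] = (1 + 2 + 3 + 4 + 5 + 6) / 6 = 7/2.

7/2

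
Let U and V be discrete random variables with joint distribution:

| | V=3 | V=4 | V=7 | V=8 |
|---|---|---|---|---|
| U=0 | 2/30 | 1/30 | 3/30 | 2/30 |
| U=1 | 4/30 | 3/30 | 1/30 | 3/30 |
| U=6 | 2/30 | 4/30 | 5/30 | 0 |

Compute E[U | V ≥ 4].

61/22

P(V ≥ 4) = 11/15.
Σ U·P over the event = 0·(1/30) + 0·(3/30) + 0·(2/30) + 1·(3/30) + 1·(1/30) + 1·(3/30) + 6·(4/30) + 6·(5/30) = 61/30.
E[U | V ≥ 4] = (61/30) / (11/15) = 61/22.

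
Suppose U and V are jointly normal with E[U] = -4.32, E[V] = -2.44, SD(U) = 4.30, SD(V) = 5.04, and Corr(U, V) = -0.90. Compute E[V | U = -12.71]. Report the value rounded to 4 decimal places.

6.4105

For a bivariate normal, E[V | U=x] = μ_V + ρ·(σ_V/σ_U)·(x − μ_U).
E[V | U=-12.71] = -2.44 + (-0.90)·(5.04/4.30)·(-12.71 − (-4.32)) = -2.44 + (-1.054884)·(-8.39) = 6.4105.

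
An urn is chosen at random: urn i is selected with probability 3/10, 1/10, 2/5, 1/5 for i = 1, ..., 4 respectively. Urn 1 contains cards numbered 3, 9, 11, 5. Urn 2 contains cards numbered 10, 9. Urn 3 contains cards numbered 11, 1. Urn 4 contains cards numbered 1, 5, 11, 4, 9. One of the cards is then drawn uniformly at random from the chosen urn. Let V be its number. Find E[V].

E[V | urn 1] = (3+9+11+5)/4 = 7.
E[V | urn 2] = (10+9)/2 = 19/2.
E[V | urn 3] = (11+1)/2 = 6.
E[V | urn 4] = (1+5+11+4+9)/5 = 6.
By the law of total expectation,
E[V] = (3/10)·(7) + (1/10)·(19/2) + (2/5)·(6) + (1/5)·(6) = 133/20.

133/20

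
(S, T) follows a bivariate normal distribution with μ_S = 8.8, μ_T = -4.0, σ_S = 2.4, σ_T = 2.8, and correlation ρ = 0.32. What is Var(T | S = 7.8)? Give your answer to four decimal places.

7.0372

Var(T | S=x) = (1 − ρ²)·σ_T².
Var(T | S=7.8) = (2.8)²·(1 − (0.32)²) = 7.84·0.8976 = 7.0372.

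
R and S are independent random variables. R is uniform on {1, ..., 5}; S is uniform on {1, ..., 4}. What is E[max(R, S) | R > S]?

Outcomes with R > S: (2,1), (3,1), (3,2), (4,1), (4,2), (4,3), (5,1), (5,2), (5,3), (5,4), each with probability 1/20.
E[max(R, S) | R > S] = (2 + 3 + 3 + 4 + 4 + 4 + 5 + 5 + 5 + 5) / 10 = 4.

4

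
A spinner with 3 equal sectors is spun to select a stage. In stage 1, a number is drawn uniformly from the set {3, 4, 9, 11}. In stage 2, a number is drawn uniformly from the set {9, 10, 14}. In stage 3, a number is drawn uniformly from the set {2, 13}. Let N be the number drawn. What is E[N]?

E[N | stage 1] = (3+4+9+11)/4 = 27/4.
E[N | stage 2] = (9+10+14)/3 = 11.
E[N | stage 3] = (2+13)/2 = 15/2.
By the law of total expectation,
E[N] = (1/3)·(27/4) + (1/3)·(11) + (1/3)·(15/2) = 101/12.

101/12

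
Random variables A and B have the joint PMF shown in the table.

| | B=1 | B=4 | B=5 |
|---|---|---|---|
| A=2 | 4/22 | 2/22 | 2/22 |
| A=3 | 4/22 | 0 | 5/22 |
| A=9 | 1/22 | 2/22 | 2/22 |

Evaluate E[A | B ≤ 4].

P(B ≤ 4) = 13/22.
Summing A·P(A=x,B=y) over the conditioning event gives 51/22.
E[A | B ≤ 4] = (51/22) / (13/22) = 51/13.

51/13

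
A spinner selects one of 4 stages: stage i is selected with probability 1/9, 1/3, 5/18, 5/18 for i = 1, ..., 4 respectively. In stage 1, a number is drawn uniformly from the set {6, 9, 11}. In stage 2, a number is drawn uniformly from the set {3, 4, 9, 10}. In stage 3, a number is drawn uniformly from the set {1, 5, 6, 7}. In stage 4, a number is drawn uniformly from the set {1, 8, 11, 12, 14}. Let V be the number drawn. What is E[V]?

E[V | stage 1] = (6+9+11)/3 = 26/3.
E[V | stage 2] = (3+4+9+10)/4 = 13/2.
E[V | stage 3] = (1+5+6+7)/4 = 19/4.
E[V | stage 4] = (1+8+11+12+14)/5 = 46/5.
E[V] = (1/9)·(26/3) + (1/3)·(13/2) + (5/18)·(19/4) + (5/18)·(46/5) = 1513/216.

1513/216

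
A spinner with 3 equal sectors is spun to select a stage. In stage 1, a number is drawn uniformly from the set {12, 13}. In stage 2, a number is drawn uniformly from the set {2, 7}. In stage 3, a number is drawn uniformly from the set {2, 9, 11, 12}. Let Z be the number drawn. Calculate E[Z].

E[Z | stage 1] = (12+13)/2 = 25/2.
E[Z | stage 2] = (2+7)/2 = 9/2.
E[Z | stage 3] = (2+9+11+12)/4 = 17/2.
E[Z] = (1/3)·(25/2) + (1/3)·(9/2) + (1/3)·(17/2) = 17/2.

17/2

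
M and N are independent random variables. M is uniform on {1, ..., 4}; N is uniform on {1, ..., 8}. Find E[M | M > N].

10/3

Outcomes with M > N: (2,1), (3,1), (3,2), (4,1), (4,2), (4,3), each with probability 1/32.
E[M | M > N] = (2 + 3 + 3 + 4 + 4 + 4) / 6 = 10/3.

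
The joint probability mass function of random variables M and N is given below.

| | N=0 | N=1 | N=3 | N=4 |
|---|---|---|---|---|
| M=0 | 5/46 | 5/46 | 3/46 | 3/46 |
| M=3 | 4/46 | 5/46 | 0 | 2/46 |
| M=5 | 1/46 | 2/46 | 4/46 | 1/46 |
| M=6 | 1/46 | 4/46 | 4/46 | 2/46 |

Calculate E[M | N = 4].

P(N = 4) = 4/23.
Σ M·P over the event = 0·(3/46) + 3·(2/46) + 5·(1/46) + 6·(2/46) = 1/2.
E[M | N = 4] = (1/2) / (4/23) = 23/8.

23/8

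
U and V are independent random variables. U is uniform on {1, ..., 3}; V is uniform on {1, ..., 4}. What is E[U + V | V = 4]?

6

Outcomes with V = 4: (1,4), (2,4), (3,4), each with probability 1/12.
E[U + V | V = 4] = (5 + 6 + 7) / 3 = 6.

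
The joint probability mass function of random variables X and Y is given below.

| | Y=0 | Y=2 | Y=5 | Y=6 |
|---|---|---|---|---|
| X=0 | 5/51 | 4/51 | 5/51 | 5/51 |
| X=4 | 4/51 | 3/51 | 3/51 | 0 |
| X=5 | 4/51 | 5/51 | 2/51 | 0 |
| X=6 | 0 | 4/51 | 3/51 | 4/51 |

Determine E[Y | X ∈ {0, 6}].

P(X ∈ {0, 6}) = 10/17.
Summing Y·P(X=x,Y=y) over the conditioning event gives 110/51.
E[Y | X ∈ {0, 6}] = (110/51) / (10/17) = 11/3.

11/3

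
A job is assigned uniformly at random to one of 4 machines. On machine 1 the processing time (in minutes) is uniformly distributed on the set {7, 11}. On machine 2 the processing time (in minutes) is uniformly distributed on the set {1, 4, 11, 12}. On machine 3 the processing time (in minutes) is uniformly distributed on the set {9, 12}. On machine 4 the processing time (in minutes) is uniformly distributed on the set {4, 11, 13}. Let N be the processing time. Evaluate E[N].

E[N | machine 1] = (7+11)/2 = 9.
E[N | machine 2] = (1+4+11+12)/4 = 7.
E[N | machine 3] = (9+12)/2 = 21/2.
E[N | machine 4] = (4+11+13)/3 = 28/3.
By the law of total expectation,
E[N] = (1/4)·(9) + (1/4)·(7) + (1/4)·(21/2) + (1/4)·(28/3) = 215/24.

215/24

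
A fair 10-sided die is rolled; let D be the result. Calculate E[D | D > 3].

Given D > 3, D is equally likely to be any of {4, 5, 6, 7, 8, 9, 10}.
E[D | D > 3] = (4 + 5 + 6 + 7 + 8 + 9 + 10) / 7 = 7.

7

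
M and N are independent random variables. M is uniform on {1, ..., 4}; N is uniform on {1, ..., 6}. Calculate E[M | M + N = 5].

5/2

Outcomes with M + N = 5: (1,4), (2,3), (3,2), (4,1), each with probability 1/24.
E[M | M + N = 5] = (1 + 2 + 3 + 4) / 4 = 5/2.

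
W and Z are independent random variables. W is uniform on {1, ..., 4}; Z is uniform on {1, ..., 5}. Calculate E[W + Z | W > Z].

P(W > Z) = 3/10.
Summing (W+Z)·P(x,y) over outcomes with W > Z gives 3/2.
E[W + Z | W > Z] = (3/2) / (3/10) = 5.

5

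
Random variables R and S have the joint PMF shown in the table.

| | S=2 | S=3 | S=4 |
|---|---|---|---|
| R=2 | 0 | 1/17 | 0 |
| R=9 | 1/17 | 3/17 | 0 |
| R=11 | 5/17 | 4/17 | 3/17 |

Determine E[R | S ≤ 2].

32/3

P(S ≤ 2) = 6/17.
Σ R·P over the event = 9·(1/17) + 11·(5/17) = 64/17.
E[R | S ≤ 2] = (64/17) / (6/17) = 32/3.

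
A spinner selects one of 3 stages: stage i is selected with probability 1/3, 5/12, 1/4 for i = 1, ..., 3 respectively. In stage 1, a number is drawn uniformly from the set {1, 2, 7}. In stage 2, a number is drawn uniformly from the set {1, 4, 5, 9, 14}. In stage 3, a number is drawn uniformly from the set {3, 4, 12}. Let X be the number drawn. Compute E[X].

49/9

E[X | stage 1] = (1+2+7)/3 = 10/3.
E[X | stage 2] = (1+4+5+9+14)/5 = 33/5.
E[X | stage 3] = (3+4+12)/3 = 19/3.
By the law of total expectation,
E[X] = (1/3)·(10/3) + (5/12)·(33/5) + (1/4)·(19/3) = 49/9.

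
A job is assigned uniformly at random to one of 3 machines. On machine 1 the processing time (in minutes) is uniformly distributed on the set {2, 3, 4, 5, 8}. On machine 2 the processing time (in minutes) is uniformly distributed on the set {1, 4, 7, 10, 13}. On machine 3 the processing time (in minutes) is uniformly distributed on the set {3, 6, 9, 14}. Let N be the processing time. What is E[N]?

E[N | machine 1] = (2+3+4+5+8)/5 = 22/5.
E[N | machine 2] = (1+4+7+10+13)/5 = 7.
E[N | machine 3] = (3+6+9+14)/4 = 8.
E[N] = (1/3)·(22/5) + (1/3)·(7) + (1/3)·(8) = 97/15.

97/15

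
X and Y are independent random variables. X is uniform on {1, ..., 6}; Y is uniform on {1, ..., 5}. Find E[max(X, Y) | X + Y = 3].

Outcomes with X + Y = 3: (1,2), (2,1), each with probability 1/30.
E[max(X, Y) | X + Y = 3] = (2 + 2) / 2 = 2.

2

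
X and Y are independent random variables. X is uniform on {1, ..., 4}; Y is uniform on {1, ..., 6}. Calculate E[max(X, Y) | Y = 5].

P(Y = 5) = 1/6.
Summing max(X,Y)·P(x,y) over outcomes with Y = 5 gives 5/6.
E[max(X, Y) | Y = 5] = (5/6) / (1/6) = 5.

5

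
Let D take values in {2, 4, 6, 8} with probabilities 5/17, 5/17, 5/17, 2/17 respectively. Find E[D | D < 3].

2

P(D < 3) = 5/17.
Σ over the event: 2·5/17 = 10/17.
E[D | D < 3] = (10/17) / (5/17) = 2.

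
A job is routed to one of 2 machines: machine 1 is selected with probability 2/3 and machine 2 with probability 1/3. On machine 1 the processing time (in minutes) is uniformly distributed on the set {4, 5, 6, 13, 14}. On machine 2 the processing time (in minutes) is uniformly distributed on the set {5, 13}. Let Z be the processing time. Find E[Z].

E[Z | machine 1] = (4+5+6+13+14)/5 = 42/5.
E[Z | machine 2] = (5+13)/2 = 9.
E[Z] = (2/3)·(42/5) + (1/3)·(9) = 43/5.

43/5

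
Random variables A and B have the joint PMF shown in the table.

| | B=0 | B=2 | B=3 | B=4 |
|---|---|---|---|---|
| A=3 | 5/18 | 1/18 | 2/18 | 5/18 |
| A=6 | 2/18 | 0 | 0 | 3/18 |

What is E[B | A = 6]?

P(A = 6) = 5/18.
Σ B·P over the event = 0·(2/18) + 4·(3/18) = 2/3.
E[B | A = 6] = (2/3) / (5/18) = 12/5.

12/5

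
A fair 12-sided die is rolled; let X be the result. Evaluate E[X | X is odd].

Given X is odd, X is equally likely to be any of {1, 3, 5, 7, 9, 11}.
E[X | X is odd] = (1 + 3 + 5 + 7 + 9 + 11) / 6 = 6.

6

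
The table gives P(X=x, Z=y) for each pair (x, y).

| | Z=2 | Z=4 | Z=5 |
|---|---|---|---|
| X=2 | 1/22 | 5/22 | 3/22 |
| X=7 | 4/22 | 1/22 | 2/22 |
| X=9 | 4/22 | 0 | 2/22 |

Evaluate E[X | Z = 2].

P(Z = 2) = 9/22.
Σ X·P over the event = 2·(1/22) + 7·(4/22) + 9·(4/22) = 3.
E[X | Z = 2] = (3) / (9/22) = 22/3.

22/3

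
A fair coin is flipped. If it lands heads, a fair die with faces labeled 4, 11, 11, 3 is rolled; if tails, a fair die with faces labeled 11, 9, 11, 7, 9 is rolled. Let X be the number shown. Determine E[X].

E[X | heads] = (4+11+11+3)/4 = 29/4.
E[X | tails] = (11+9+11+7+9)/5 = 47/5.
By the law of total expectation,
E[X] = (1/2)·(29/4) + (1/2)·(47/5) = 333/40.

333/40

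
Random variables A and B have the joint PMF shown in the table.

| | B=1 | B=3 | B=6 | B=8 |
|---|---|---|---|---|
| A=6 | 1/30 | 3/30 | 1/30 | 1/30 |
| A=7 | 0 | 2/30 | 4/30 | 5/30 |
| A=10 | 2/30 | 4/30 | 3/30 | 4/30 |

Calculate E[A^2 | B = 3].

202/3

P(B = 3) = 3/10.
Σ A^2·P over the event = 36·(3/30) + 49·(2/30) + 100·(4/30) = 101/5.
E[A^2 | B = 3] = (101/5) / (3/10) = 202/3.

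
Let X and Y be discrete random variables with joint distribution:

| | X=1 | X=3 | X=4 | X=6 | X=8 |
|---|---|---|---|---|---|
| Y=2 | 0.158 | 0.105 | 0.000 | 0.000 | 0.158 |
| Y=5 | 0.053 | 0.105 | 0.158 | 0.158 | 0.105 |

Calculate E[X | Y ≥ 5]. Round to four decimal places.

P(Y ≥ 5) = 0.579.
Σ X·P over the event = 1·(0.053) + 3·(0.105) + 4·(0.158) + 6·(0.158) + 8·(0.105) = 2.788.
E[X | Y ≥ 5] = (2.788) / (0.579) = 4.8152.

4.8152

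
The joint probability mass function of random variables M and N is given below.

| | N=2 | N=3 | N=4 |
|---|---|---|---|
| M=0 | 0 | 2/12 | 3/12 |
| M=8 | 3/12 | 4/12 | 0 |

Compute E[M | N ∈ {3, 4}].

32/9

P(N ∈ {3, 4}) = 3/4.
Σ M·P over the event = 0·(2/12) + 0·(3/12) + 8·(4/12) = 8/3.
E[M | N ∈ {3, 4}] = (8/3) / (3/4) = 32/9.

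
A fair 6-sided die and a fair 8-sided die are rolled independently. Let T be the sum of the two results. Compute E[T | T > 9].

P(T > 9) = 5/16.
Σ over the event: 10·5/48 + 11·1/12 + 12·1/16 + 13·1/24 + 14·1/48 = 85/24.
E[T | T > 9] = (85/24) / (5/16) = 34/3.

34/3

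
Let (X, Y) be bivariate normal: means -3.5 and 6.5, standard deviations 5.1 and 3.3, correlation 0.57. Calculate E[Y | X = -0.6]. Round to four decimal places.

7.5696

The regression of Y on X has slope ρ·σ_Y/σ_X and passes through (μ_X, μ_Y).
E[Y | X=-0.6] = 6.5 + (0.57)·(3.3/5.1)·(-0.6 − (-3.5)) = 6.5 + (0.36882)·(2.9) = 7.5696.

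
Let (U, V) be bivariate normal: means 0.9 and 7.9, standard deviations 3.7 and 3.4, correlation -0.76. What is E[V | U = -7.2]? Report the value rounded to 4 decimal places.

13.5569

For a bivariate normal, E[V | U=x] = μ_V + ρ·(σ_V/σ_U)·(x − μ_U).
E[V | U=-7.2] = 7.9 + (-0.76)·(3.4/3.7)·(-7.2 − (0.9)) = 7.9 + (-0.69838)·(-8.1) = 13.5569.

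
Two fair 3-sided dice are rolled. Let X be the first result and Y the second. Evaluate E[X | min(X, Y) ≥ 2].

P(min(X, Y) ≥ 2) = 4/9.
Summing X·P(x,y) over outcomes with min(X, Y) ≥ 2 gives 10/9.
E[X | min(X, Y) ≥ 2] = (10/9) / (4/9) = 5/2.

5/2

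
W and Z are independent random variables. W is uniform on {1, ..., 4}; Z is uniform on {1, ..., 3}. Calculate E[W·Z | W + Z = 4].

P(W + Z = 4) = 1/4.
Summing WZ·P(x,y) over outcomes with W + Z = 4 gives 5/6.
E[W·Z | W + Z = 4] = (5/6) / (1/4) = 10/3.

10/3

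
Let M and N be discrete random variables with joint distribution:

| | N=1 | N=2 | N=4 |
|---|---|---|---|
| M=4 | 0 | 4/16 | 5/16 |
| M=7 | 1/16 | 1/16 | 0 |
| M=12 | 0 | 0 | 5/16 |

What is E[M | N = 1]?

7

P(N = 1) = 1/16.
Summing M·P(M=x,N=y) over the conditioning event gives 7/16.
E[M | N = 1] = (7/16) / (1/16) = 7.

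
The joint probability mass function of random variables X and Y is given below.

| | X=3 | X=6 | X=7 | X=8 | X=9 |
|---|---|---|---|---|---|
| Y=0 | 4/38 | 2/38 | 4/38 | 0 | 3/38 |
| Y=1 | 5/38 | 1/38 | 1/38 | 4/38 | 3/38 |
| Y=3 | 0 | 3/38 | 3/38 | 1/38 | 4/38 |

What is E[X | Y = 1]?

P(Y = 1) = 7/19.
Σ X·P over the event = 3·(5/38) + 6·(1/38) + 7·(1/38) + 8·(4/38) + 9·(3/38) = 87/38.
E[X | Y = 1] = (87/38) / (7/19) = 87/14.

87/14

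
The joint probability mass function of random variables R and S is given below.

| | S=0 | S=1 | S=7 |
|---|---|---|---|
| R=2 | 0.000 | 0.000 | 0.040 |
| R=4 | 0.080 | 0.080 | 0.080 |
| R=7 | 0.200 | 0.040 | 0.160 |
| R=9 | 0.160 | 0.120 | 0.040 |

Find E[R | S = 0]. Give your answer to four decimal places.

7.1818

P(S = 0) = 0.440.
Σ R·P over the event = 4·(0.080) + 7·(0.200) + 9·(0.160) = 3.160.
E[R | S = 0] = (3.160) / (0.440) = 7.1818.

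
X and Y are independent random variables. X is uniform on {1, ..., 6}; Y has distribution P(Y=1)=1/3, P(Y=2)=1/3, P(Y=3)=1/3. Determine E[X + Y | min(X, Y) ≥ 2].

P(min(X, Y) ≥ 2) = 5/9.
Summing (X+Y)·P(x,y) over outcomes with min(X, Y) ≥ 2 gives 65/18.
E[X + Y | min(X, Y) ≥ 2] = (65/18) / (5/9) = 13/2.

13/2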